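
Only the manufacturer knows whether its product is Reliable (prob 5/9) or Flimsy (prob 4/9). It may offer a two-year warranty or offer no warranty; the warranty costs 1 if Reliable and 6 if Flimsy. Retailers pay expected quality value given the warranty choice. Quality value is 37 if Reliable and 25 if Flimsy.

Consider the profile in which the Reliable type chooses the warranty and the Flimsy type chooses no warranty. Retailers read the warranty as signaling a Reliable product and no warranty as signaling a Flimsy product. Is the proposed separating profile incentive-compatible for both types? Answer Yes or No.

No

Under these beliefs, the warranty earns price 37 and no warranty earns price 25.
Reliable: the warranty nets 37 − 1 = 36; no warranty nets 25. Reliable prefers the warranty.
Flimsy: the warranty nets 37 − 6 = 31; no warranty nets 25. Flimsy would deviate to the warranty.
Flimsy has a profitable deviation, so the profile is not an equilibrium.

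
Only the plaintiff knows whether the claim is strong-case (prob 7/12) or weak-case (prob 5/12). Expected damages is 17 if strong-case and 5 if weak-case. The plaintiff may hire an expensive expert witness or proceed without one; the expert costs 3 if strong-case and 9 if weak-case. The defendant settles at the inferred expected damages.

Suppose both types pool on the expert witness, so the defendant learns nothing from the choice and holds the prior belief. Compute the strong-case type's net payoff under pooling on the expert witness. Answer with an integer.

Pooled settlement = 7/12·17 + 5/12·5 = 12.
strong-case pays cost 3 for the expert witness, so net payoff = 12 − 3 = 9.

9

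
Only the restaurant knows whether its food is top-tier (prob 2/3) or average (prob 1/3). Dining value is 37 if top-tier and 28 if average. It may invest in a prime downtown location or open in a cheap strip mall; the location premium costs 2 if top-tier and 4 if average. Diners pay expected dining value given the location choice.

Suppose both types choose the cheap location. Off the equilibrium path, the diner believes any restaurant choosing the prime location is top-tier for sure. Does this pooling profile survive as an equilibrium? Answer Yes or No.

No

On path, the diner holds the prior and pays 2/3·37 + 1/3·28 = 34. Off path (the prime location), believing top-tier, it pays 37.
top-tier: the cheap location nets 34; the prime location nets 37 − 2 = 35. top-tier would deviate.
average: the cheap location nets 34; the prime location nets 37 − 4 = 33. average stays.
A type deviates, so pooling fails.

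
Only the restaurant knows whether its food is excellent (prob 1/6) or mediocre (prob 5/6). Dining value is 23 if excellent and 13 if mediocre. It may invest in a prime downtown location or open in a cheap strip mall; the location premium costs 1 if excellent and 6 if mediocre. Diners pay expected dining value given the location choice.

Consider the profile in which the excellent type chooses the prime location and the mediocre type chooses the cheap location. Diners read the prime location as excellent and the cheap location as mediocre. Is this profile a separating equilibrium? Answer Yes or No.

No

Under these beliefs, the prime location earns price premium 23 and the cheap location earns price premium 13.
excellent: the prime location nets 23 − 1 = 22; the cheap location nets 13. excellent prefers the prime location.
mediocre: the prime location nets 23 − 6 = 17; the cheap location nets 13. mediocre would deviate to the prime location.
mediocre has a profitable deviation, so the profile is not an equilibrium.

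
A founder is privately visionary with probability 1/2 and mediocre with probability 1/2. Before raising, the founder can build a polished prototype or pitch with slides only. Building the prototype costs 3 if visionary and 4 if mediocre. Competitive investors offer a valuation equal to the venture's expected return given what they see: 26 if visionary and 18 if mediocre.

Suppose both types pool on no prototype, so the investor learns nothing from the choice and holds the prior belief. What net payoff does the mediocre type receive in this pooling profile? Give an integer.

Pooled valuation = 1/2·26 + 1/2·18 = 22.
mediocre pays no cost for no prototype, so net payoff = 22.

22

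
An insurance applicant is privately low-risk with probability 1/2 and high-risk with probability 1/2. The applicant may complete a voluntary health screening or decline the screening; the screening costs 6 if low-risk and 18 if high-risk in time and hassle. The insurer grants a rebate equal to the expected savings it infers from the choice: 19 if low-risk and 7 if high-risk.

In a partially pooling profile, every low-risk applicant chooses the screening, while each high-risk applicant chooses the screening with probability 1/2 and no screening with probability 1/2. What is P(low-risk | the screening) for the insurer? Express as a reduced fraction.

2/3

P(the screening) = (1/2)·1 + (1/2)·(1/2) = 3/4.
By Bayes' rule, P(low-risk | the screening) = (1/2) / (3/4) = 2/3.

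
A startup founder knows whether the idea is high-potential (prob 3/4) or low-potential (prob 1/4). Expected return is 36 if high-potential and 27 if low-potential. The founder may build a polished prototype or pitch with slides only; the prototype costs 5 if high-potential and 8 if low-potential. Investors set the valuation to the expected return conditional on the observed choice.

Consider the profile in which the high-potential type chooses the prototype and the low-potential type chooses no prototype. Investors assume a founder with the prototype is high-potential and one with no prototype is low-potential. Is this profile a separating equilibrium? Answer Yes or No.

No

Under these beliefs, the prototype earns valuation 36 and no prototype earns valuation 27.
high-potential: the prototype nets 36 − 5 = 31; no prototype nets 27. high-potential prefers the prototype.
low-potential: the prototype nets 36 − 8 = 28; no prototype nets 27. low-potential would deviate to the prototype.
low-potential has a profitable deviation, so the profile is not an equilibrium.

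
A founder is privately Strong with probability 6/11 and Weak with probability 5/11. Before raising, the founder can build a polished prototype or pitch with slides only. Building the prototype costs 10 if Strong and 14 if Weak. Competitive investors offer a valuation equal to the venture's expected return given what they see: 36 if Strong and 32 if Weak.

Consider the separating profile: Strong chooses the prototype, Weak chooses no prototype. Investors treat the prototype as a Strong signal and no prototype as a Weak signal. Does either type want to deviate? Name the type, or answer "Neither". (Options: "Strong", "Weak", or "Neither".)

Strong

The prototype pays 36; no prototype pays 32.
Strong: assigned the prototype, nets 36 − 10 = 26; deviating to no prototype nets 32.
Weak: assigned no prototype, nets 32; deviating to the prototype nets 36 − 14 = 22.
The Strong type gains 6 by deviating.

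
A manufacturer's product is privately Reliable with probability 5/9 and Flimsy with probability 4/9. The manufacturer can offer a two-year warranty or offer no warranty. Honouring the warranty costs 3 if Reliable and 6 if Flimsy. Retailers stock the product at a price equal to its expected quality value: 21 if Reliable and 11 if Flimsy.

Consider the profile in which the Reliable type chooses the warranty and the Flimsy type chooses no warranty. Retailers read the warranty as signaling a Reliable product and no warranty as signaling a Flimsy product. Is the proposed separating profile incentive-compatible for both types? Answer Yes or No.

Under these beliefs, the warranty earns price 21 and no warranty earns price 11.
Reliable: the warranty nets 21 − 3 = 18; no warranty nets 11. Reliable prefers the warranty.
Flimsy: the warranty nets 21 − 6 = 15; no warranty nets 11. Flimsy would deviate to the warranty.
Flimsy has a profitable deviation, so the profile is not an equilibrium.

No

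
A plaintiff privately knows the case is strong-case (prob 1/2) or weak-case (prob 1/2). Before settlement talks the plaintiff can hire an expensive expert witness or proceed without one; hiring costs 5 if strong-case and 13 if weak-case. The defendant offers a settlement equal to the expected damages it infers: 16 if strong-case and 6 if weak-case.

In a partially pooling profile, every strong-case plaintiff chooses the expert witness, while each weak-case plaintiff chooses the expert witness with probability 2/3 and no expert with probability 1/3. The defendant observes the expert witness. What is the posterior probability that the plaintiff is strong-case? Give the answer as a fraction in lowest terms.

3/5

P(the expert witness) = (1/2)·1 + (1/2)·(2/3) = 5/6.
By Bayes' rule, P(strong-case | the expert witness) = (1/2) / (5/6) = 3/5.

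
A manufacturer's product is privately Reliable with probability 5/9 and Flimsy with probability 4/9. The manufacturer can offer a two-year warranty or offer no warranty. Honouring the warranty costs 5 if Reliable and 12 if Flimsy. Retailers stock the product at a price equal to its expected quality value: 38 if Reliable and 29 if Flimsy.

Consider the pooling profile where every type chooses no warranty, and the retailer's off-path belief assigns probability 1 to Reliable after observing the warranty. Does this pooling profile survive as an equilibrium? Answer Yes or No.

On path, the retailer holds the prior and pays 5/9·38 + 4/9·29 = 34. Off path (the warranty), believing Reliable, it pays 38.
Reliable: no warranty nets 34; the warranty nets 38 − 5 = 33. Reliable stays.
Flimsy: no warranty nets 34; the warranty nets 38 − 12 = 26. Flimsy stays.
No type deviates, so pooling is sustained.

Yes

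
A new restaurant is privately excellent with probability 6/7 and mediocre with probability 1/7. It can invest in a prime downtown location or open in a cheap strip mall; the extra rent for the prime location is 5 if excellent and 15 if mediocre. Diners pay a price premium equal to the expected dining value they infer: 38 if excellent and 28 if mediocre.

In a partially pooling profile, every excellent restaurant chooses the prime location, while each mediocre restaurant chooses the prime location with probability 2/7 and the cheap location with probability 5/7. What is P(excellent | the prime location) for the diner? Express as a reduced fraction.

21/22

P(the prime location) = (6/7)·1 + (1/7)·(2/7) = 44/49.
By Bayes' rule, P(excellent | the prime location) = (6/7) / (44/49) = 21/22.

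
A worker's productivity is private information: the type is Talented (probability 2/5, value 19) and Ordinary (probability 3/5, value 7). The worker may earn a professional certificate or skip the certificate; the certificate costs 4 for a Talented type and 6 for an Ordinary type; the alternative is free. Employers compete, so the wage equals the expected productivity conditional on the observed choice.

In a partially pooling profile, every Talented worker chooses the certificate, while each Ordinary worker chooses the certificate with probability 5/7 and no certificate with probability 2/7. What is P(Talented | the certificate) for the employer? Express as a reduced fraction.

P(the certificate) = (2/5)·1 + (3/5)·(5/7) = 29/35.
By Bayes' rule, P(Talented | the certificate) = (2/5) / (29/35) = 14/29.

14/29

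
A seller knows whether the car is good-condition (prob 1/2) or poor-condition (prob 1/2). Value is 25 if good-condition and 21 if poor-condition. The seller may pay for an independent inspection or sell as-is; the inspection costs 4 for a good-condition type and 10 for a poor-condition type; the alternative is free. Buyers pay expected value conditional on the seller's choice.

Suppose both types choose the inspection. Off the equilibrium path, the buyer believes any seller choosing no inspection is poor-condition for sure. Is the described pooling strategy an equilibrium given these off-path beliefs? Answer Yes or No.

No

On path, the buyer holds the prior and pays 1/2·25 + 1/2·21 = 23. Off path (no inspection), believing poor-condition, it pays 21.
good-condition: the inspection nets 23 − 4 = 19; no inspection nets 21. good-condition would deviate.
poor-condition: the inspection nets 23 − 10 = 13; no inspection nets 21. poor-condition would deviate.
A type deviates, so pooling fails.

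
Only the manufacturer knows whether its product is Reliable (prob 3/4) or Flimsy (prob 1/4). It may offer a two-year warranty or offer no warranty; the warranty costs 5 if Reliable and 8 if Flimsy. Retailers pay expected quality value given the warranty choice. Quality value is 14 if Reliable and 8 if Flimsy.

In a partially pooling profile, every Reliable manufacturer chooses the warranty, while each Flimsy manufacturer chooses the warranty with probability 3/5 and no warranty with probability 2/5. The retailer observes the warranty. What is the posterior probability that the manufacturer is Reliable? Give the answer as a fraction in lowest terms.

P(the warranty) = (3/4)·1 + (1/4)·(3/5) = 9/10.
By Bayes' rule, P(Reliable | the warranty) = (3/4) / (9/10) = 5/6.

5/6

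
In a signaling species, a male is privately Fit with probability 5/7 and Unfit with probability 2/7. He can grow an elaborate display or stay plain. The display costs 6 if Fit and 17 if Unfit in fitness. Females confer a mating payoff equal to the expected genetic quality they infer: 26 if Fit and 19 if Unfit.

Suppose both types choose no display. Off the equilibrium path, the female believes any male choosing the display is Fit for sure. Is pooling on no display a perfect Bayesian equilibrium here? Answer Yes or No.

On path, the female holds the prior and pays 5/7·26 + 2/7·19 = 24. Off path (the display), believing Fit, it pays 26.
Fit: no display nets 24; the display nets 26 − 6 = 20. Fit stays.
Unfit: no display nets 24; the display nets 26 − 17 = 9. Unfit stays.
No type deviates, so pooling is sustained.

Yes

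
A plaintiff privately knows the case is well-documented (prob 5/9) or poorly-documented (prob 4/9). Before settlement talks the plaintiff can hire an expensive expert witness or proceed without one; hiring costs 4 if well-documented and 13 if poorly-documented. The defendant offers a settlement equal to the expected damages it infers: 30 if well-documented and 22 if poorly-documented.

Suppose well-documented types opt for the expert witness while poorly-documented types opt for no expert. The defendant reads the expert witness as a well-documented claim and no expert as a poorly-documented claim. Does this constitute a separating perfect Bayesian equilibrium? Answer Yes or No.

Yes

Under these beliefs, the expert witness earns settlement 30 and no expert earns settlement 22.
well-documented: the expert witness nets 30 − 4 = 26; no expert nets 22. well-documented prefers the expert witness.
poorly-documented: the expert witness nets 30 − 13 = 17; no expert nets 22. poorly-documented prefers no expert.
Neither type deviates, so the separating profile is an equilibrium.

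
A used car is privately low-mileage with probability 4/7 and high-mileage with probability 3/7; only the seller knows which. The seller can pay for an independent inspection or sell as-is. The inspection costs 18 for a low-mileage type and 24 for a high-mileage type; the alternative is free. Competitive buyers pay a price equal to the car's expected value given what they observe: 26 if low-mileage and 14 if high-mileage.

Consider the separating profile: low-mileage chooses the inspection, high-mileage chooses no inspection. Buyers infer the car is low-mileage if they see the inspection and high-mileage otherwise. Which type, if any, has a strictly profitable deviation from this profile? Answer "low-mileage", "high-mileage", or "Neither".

The inspection pays 26; no inspection pays 14.
low-mileage: assigned the inspection, nets 26 − 18 = 8; deviating to no inspection nets 14.
high-mileage: assigned no inspection, nets 14; deviating to the inspection nets 26 − 24 = 2.
The low-mileage type gains 6 by deviating.

low-mileage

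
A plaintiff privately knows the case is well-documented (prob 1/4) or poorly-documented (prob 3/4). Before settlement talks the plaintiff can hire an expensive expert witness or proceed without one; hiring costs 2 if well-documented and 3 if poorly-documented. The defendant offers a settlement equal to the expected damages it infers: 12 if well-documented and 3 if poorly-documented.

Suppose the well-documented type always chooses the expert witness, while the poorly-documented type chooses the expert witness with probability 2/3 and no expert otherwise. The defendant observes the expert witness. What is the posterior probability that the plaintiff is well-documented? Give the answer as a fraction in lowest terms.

1/3

P(the expert witness) = (1/4)·1 + (3/4)·(2/3) = 3/4.
By Bayes' rule, P(well-documented | the expert witness) = (1/4) / (3/4) = 1/3.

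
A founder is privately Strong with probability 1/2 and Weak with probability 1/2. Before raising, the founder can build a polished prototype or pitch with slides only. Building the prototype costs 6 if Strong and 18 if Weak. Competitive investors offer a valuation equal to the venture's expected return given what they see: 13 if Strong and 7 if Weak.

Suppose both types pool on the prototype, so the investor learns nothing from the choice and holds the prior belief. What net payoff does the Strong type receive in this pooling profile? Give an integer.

Pooled valuation = 1/2·13 + 1/2·7 = 10.
Strong pays cost 6 for the prototype, so net payoff = 10 − 6 = 4.

4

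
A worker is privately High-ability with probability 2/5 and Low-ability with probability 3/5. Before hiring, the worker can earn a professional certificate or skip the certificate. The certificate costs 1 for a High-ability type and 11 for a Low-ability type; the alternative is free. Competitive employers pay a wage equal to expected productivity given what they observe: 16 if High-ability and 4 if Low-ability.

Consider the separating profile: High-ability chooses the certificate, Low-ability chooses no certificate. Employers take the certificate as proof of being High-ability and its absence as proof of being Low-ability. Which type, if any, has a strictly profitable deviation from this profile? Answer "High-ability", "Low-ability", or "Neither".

Low-ability

The certificate pays 16; no certificate pays 4.
High-ability: assigned the certificate, nets 16 − 1 = 15; deviating to no certificate nets 4.
Low-ability: assigned no certificate, nets 4; deviating to the certificate nets 16 − 11 = 5.
The Low-ability type gains 1 by deviating.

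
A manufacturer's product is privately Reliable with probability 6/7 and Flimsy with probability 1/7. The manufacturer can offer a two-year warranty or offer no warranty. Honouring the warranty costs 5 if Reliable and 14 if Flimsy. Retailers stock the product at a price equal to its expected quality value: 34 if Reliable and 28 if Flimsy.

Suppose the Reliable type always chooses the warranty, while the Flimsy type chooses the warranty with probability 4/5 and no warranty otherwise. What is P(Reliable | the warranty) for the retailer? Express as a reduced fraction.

P(the warranty) = (6/7)·1 + (1/7)·(4/5) = 34/35.
By Bayes' rule, P(Reliable | the warranty) = (6/7) / (34/35) = 15/17.

15/17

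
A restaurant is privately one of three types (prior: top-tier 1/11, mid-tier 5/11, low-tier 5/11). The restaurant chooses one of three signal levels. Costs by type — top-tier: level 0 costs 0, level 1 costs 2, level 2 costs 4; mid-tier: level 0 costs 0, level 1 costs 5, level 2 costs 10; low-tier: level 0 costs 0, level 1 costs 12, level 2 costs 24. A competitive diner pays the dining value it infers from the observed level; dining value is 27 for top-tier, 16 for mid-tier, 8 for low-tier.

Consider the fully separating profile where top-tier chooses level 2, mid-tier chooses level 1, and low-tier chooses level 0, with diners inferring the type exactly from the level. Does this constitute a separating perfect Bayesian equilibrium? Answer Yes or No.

No

Separating price premiums: level 2 → 27, level 1 → 16, level 0 → 8.
top-tier (assigned level 2): level 0: 8 − 0 = 8; level 1: 16 − 2 = 14; level 2: 27 − 4 = 23. top-tier stays.
mid-tier (assigned level 1): level 0: 8 − 0 = 8; level 1: 16 − 5 = 11; level 2: 27 − 10 = 17. mid-tier prefers level 2.
low-tier (assigned level 0): level 0: 8 − 0 = 8; level 1: 16 − 12 = 4; level 2: 27 − 24 = 3. low-tier stays.
At least one type deviates; the separating profile fails.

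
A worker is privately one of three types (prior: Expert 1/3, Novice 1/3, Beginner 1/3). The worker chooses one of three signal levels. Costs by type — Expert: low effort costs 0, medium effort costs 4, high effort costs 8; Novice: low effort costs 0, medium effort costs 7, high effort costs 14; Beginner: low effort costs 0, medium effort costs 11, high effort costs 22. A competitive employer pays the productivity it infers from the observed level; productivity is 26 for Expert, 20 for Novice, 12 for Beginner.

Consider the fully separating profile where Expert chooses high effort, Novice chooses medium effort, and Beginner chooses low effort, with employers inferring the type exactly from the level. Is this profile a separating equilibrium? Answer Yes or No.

Separating wages: high effort → 26, medium effort → 20, low effort → 12.
Expert (assigned high effort): low effort: 12 − 0 = 12; medium effort: 20 − 4 = 16; high effort: 26 − 8 = 18. Expert stays.
Novice (assigned medium effort): low effort: 12 − 0 = 12; medium effort: 20 − 7 = 13; high effort: 26 − 14 = 12. Novice stays.
Beginner (assigned low effort): low effort: 12 − 0 = 12; medium effort: 20 − 11 = 9; high effort: 26 − 22 = 4. Beginner stays.
Every type prefers its assigned level; separation holds.

Yes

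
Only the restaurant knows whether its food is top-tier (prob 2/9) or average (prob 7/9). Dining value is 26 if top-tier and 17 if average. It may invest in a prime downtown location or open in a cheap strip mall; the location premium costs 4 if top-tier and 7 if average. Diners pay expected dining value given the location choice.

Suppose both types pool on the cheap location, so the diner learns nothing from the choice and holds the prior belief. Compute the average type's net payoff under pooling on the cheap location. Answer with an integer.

Pooled price premium = 2/9·26 + 7/9·17 = 19.
average pays no cost for the cheap location, so net payoff = 19.

19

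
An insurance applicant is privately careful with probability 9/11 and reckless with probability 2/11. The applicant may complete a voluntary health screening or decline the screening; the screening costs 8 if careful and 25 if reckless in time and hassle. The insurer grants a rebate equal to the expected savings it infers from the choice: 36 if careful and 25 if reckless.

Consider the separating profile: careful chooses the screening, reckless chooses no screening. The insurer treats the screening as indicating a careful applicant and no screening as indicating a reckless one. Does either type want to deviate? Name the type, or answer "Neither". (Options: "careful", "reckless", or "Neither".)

The screening pays 36; no screening pays 25.
careful: assigned the screening, nets 36 − 8 = 28; deviating to no screening nets 25.
reckless: assigned no screening, nets 25; deviating to the screening nets 36 − 25 = 11.
Both types strictly prefer their assigned action; no profitable deviation.

Neither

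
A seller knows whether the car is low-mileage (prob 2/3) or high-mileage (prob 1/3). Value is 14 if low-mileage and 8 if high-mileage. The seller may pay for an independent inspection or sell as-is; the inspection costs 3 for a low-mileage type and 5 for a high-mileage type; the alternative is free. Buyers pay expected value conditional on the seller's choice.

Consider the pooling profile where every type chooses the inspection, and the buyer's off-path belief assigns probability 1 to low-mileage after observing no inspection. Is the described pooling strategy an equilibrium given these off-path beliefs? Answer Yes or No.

On path, the buyer holds the prior and pays 2/3·14 + 1/3·8 = 12. Off path (no inspection), believing low-mileage, it pays 14.
low-mileage: the inspection nets 12 − 3 = 9; no inspection nets 14. low-mileage would deviate.
high-mileage: the inspection nets 12 − 5 = 7; no inspection nets 14. high-mileage would deviate.
A type deviates, so pooling fails.

No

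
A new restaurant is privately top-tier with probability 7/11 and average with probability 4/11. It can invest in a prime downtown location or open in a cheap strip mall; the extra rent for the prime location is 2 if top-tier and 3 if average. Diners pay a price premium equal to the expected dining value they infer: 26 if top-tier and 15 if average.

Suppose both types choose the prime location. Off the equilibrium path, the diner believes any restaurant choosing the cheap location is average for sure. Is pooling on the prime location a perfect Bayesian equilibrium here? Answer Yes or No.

On path, the diner holds the prior and pays 7/11·26 + 4/11·15 = 22. Off path (the cheap location), believing average, it pays 15.
top-tier: the prime location nets 22 − 2 = 20; the cheap location nets 15. top-tier stays.
average: the prime location nets 22 − 3 = 19; the cheap location nets 15. average stays.
No type deviates, so pooling is sustained.

Yes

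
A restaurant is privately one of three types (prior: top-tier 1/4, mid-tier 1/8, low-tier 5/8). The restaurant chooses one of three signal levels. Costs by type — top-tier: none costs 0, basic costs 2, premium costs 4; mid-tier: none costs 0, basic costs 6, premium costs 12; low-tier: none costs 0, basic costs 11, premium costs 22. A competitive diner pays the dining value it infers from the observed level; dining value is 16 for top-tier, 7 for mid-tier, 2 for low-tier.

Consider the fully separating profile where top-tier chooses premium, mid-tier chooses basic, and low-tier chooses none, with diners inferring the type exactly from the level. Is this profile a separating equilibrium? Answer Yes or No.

Separating price premiums: premium → 16, basic → 7, none → 2.
top-tier (assigned premium): none: 2 − 0 = 2; basic: 7 − 2 = 5; premium: 16 − 4 = 12. top-tier stays.
mid-tier (assigned basic): none: 2 − 0 = 2; basic: 7 − 6 = 1; premium: 16 − 12 = 4. mid-tier prefers premium.
low-tier (assigned none): none: 2 − 0 = 2; basic: 7 − 11 = -4; premium: 16 − 22 = -6. low-tier stays.
At least one type deviates; the separating profile fails.

No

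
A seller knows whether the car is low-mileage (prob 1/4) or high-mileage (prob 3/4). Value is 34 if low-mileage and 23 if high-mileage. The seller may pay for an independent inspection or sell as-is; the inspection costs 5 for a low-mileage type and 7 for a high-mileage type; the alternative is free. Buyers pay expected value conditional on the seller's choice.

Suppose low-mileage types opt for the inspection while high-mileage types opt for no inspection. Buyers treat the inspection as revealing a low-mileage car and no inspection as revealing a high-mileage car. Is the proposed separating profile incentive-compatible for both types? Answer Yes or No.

Under these beliefs, the inspection earns price 34 and no inspection earns price 23.
low-mileage: the inspection nets 34 − 5 = 29; no inspection nets 23. low-mileage prefers the inspection.
high-mileage: the inspection nets 34 − 7 = 27; no inspection nets 23. high-mileage would deviate to the inspection.
high-mileage has a profitable deviation, so the profile is not an equilibrium.

No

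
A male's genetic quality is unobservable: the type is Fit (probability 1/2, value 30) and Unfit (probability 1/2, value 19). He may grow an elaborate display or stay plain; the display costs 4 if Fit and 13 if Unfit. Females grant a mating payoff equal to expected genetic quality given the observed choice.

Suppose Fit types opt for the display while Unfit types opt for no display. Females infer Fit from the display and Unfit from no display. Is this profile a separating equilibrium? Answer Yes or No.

Yes

Under these beliefs, the display earns mating payoff 30 and no display earns mating payoff 19.
Fit: the display nets 30 − 4 = 26; no display nets 19. Fit prefers the display.
Unfit: the display nets 30 − 13 = 17; no display nets 19. Unfit prefers no display.
Neither type deviates, so the separating profile is an equilibrium.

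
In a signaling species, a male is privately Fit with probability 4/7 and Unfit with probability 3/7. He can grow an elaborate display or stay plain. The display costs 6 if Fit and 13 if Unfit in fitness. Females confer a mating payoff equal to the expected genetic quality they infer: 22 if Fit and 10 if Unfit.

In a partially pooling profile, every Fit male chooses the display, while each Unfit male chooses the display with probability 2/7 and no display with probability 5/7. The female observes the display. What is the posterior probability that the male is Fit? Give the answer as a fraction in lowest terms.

P(the display) = (4/7)·1 + (3/7)·(2/7) = 34/49.
By Bayes' rule, P(Fit | the display) = (4/7) / (34/49) = 14/17.

14/17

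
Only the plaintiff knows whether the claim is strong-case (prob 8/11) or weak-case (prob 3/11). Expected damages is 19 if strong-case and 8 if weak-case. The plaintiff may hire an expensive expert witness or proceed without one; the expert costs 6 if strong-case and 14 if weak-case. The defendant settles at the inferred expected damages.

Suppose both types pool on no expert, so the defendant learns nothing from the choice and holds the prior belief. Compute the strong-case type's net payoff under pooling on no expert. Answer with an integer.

16

Pooled settlement = 8/11·19 + 3/11·8 = 16.
strong-case pays no cost for no expert, so net payoff = 16.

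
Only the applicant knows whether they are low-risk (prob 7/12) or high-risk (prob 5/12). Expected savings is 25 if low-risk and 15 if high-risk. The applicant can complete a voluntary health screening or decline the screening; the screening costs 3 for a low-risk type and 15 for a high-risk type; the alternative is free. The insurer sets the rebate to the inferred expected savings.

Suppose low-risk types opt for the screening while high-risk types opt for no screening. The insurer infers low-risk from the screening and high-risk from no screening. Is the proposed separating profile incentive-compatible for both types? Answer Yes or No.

Yes

Under these beliefs, the screening earns rebate 25 and no screening earns rebate 15.
low-risk: the screening nets 25 − 3 = 22; no screening nets 15. low-risk prefers the screening.
high-risk: the screening nets 25 − 15 = 10; no screening nets 15. high-risk prefers no screening.
Neither type deviates, so the separating profile is an equilibrium.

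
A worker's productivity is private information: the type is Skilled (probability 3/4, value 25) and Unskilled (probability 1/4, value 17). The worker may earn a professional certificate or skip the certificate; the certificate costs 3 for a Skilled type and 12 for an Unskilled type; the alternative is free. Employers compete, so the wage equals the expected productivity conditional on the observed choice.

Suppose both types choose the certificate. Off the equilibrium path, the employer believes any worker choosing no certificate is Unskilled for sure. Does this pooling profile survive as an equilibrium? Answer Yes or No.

No

On path, the employer holds the prior and pays 3/4·25 + 1/4·17 = 23. Off path (no certificate), believing Unskilled, it pays 17.
Skilled: the certificate nets 23 − 3 = 20; no certificate nets 17. Skilled stays.
Unskilled: the certificate nets 23 − 12 = 11; no certificate nets 17. Unskilled would deviate.
A type deviates, so pooling fails.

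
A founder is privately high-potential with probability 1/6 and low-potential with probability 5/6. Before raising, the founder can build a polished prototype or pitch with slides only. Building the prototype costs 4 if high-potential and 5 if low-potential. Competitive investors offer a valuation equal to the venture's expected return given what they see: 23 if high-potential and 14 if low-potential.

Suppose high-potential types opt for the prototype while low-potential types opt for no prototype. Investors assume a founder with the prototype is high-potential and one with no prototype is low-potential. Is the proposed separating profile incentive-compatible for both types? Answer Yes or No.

No

Under these beliefs, the prototype earns valuation 23 and no prototype earns valuation 14.
high-potential: the prototype nets 23 − 4 = 19; no prototype nets 14. high-potential prefers the prototype.
low-potential: the prototype nets 23 − 5 = 18; no prototype nets 14. low-potential would deviate to the prototype.
low-potential has a profitable deviation, so the profile is not an equilibrium.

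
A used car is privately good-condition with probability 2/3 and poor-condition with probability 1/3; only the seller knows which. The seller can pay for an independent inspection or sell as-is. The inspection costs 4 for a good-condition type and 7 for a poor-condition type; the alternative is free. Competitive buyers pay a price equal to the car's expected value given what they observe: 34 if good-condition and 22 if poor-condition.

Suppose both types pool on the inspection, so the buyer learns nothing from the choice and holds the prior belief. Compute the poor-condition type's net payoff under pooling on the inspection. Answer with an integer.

Pooled price = 2/3·34 + 1/3·22 = 30.
poor-condition pays cost 7 for the inspection, so net payoff = 30 − 7 = 23.

23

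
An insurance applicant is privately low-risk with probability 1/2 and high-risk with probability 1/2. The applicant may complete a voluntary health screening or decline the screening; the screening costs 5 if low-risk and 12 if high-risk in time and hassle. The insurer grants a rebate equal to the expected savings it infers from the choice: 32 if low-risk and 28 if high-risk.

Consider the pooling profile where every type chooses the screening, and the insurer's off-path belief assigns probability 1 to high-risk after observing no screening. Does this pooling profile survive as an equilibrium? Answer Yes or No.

On path, the insurer holds the prior and pays 1/2·32 + 1/2·28 = 30. Off path (no screening), believing high-risk, it pays 28.
low-risk: the screening nets 30 − 5 = 25; no screening nets 28. low-risk would deviate.
high-risk: the screening nets 30 − 12 = 18; no screening nets 28. high-risk would deviate.
A type deviates, so pooling fails.

No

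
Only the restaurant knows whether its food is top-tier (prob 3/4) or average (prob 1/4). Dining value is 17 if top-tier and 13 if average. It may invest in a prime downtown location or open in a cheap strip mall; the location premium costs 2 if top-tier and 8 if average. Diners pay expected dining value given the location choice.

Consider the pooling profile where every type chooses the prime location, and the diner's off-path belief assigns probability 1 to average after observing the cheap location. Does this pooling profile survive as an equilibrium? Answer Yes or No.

On path, the diner holds the prior and pays 3/4·17 + 1/4·13 = 16. Off path (the cheap location), believing average, it pays 13.
top-tier: the prime location nets 16 − 2 = 14; the cheap location nets 13. top-tier stays.
average: the prime location nets 16 − 8 = 8; the cheap location nets 13. average would deviate.
A type deviates, so pooling fails.

No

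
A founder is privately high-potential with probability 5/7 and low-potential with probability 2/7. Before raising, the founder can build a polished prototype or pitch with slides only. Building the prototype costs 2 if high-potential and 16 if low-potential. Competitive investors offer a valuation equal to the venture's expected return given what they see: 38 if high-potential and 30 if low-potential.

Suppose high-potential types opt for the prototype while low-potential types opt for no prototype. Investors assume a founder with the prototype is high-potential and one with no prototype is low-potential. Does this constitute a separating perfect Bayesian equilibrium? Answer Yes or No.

Under these beliefs, the prototype earns valuation 38 and no prototype earns valuation 30.
high-potential: the prototype nets 38 − 2 = 36; no prototype nets 30. high-potential prefers the prototype.
low-potential: the prototype nets 38 − 16 = 22; no prototype nets 30. low-potential prefers no prototype.
Neither type deviates, so the separating profile is an equilibrium.

Yes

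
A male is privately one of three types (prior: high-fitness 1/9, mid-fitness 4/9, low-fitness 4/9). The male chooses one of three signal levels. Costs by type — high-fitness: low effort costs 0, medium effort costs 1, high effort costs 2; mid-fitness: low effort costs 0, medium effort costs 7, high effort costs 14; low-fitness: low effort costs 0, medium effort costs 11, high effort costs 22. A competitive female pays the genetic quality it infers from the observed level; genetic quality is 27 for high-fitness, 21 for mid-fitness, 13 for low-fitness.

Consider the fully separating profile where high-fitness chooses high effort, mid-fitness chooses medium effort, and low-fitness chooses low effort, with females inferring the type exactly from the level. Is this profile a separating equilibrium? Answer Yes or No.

Yes

Separating mating payoffs: high effort → 27, medium effort → 21, low effort → 13.
high-fitness (assigned high effort): low effort: 13 − 0 = 13; medium effort: 21 − 1 = 20; high effort: 27 − 2 = 25. high-fitness stays.
mid-fitness (assigned medium effort): low effort: 13 − 0 = 13; medium effort: 21 − 7 = 14; high effort: 27 − 14 = 13. mid-fitness stays.
low-fitness (assigned low effort): low effort: 13 − 0 = 13; medium effort: 21 − 11 = 10; high effort: 27 − 22 = 5. low-fitness stays.
Every type prefers its assigned level; separation holds.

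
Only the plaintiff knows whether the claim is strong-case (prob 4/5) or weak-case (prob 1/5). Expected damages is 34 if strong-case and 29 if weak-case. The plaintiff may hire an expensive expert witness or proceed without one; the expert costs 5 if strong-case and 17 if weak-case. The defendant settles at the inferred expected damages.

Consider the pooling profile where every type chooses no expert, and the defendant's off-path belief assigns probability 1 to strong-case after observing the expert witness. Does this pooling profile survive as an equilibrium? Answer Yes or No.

On path, the defendant holds the prior and pays 4/5·34 + 1/5·29 = 33. Off path (the expert witness), believing strong-case, it pays 34.
strong-case: no expert nets 33; the expert witness nets 34 − 5 = 29. strong-case stays.
weak-case: no expert nets 33; the expert witness nets 34 − 17 = 17. weak-case stays.
No type deviates, so pooling is sustained.

Yes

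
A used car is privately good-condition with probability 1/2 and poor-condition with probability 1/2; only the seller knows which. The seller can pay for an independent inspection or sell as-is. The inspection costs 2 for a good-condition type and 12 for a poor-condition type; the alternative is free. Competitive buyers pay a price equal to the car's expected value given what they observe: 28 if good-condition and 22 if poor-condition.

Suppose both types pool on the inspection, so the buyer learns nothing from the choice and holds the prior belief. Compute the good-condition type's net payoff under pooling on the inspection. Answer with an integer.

Pooled price = 1/2·28 + 1/2·22 = 25.
good-condition pays cost 2 for the inspection, so net payoff = 25 − 2 = 23.

23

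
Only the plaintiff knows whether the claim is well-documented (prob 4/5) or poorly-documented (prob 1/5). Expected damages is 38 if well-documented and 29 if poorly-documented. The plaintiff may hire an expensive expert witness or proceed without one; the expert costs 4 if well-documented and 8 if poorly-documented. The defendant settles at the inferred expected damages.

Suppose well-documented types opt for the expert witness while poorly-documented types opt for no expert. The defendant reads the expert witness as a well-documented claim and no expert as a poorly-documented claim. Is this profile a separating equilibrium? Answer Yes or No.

No

Under these beliefs, the expert witness earns settlement 38 and no expert earns settlement 29.
well-documented: the expert witness nets 38 − 4 = 34; no expert nets 29. well-documented prefers the expert witness.
poorly-documented: the expert witness nets 38 − 8 = 30; no expert nets 29. poorly-documented would deviate to the expert witness.
poorly-documented has a profitable deviation, so the profile is not an equilibrium.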